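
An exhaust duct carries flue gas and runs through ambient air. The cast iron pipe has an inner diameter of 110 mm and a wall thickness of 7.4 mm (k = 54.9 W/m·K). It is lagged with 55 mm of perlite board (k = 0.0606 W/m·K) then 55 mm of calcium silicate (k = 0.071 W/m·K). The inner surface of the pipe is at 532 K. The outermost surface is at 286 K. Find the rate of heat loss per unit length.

For a radial system each layer contributes R = ln(r_out/r_in)/(2πkL); films add R = 1/(hA).
R_cast iron pipe wall = ln(62.4/55)/(2π×54.9×1) = 3.659×10^-4 K/W
R_perlite board = ln(117.4/62.4)/(2π×0.0606×1) = 1.66 K/W
R_calcium silicate = ln(172.4/117.4)/(2π×0.071×1) = 0.8613 K/W
R_total = 2.522 K/W
Q = ΔT/R_total = 246/2.522

q′ ≈ 97.6 W/m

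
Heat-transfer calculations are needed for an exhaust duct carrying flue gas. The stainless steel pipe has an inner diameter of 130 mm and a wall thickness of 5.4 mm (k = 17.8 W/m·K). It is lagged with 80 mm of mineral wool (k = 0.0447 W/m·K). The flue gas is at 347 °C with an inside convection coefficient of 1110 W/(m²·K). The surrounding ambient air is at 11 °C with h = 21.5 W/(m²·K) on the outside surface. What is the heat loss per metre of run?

Per-layer cylindrical resistances, series-summed:
R_inner film = 1/(h_i·2πr₁L) = 1/(1110×2π×0.065×1) = 0.002206 K/W
R_stainless steel pipe wall = ln(70.4/65)/(2π×17.8×1) = 7.136×10^-4 K/W
R_mineral wool = ln(150.4/70.4)/(2π×0.0447×1) = 2.703 K/W
R_outer film = 1/(h_o·2πr_oL) = 1/(21.5×2π×0.1504×1) = 0.04922 K/W
R_total = 2.755 K/W
Q = ΔT/R_total = 336/2.755

q′ ≈ 122 W/m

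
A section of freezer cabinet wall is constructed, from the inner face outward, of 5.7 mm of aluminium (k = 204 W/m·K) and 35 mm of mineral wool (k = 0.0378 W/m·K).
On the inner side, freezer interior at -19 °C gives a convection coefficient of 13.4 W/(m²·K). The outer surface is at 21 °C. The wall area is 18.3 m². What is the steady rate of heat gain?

Model the wall as resistances in series:
R_inner film = 1/(h_i·A) = 1/(13.4×18.3) = 0.004078 K/W
R_aluminium = L/(kA) = 0.0057/(204×18.3) = 1.527×10^-6 K/W
R_mineral wool = L/(kA) = 0.035/(0.0378×18.3) = 0.0506 K/W
R_total = 0.05468 K/W
Q = ΔT / R_total = 40 / 0.05468

Q ≈ 732 W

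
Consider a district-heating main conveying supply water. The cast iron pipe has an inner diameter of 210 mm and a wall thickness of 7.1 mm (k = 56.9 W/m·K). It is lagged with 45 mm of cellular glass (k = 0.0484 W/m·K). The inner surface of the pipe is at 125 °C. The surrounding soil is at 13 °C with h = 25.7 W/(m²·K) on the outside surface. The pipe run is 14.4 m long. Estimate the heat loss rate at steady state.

Q ≈ 1400 W

Cylindrical conduction, so R = ln(r₂/r₁)/(2πkL) per layer, in series:
R_cast iron pipe wall = ln(112.1/105)/(2π×56.9×14.4) = 1.271×10^-5 K/W
R_cellular glass = ln(157.1/112.1)/(2π×0.0484×14.4) = 0.07707 K/W
R_outer film = 1/(h_o·2πr_oL) = 1/(25.7×2π×0.1571×14.4) = 0.002737 K/W
R_total = 0.07982 K/W
Q = ΔT/R_total = 112/0.07982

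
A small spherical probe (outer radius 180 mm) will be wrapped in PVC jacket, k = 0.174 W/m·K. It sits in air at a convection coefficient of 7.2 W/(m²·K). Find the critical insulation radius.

r_cr ≈ 48.3 mm

For a sphere r_cr = 2k/h = 2×0.174/7.2
r_cr = 48.3 mm; since the bare radius (180 mm) is above r_cr, any added insulation will reduce heat loss.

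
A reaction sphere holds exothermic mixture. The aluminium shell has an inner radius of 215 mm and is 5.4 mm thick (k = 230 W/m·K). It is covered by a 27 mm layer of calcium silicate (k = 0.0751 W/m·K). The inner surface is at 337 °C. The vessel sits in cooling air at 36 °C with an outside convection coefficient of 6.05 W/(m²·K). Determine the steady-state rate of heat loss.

Spherical conduction: R = (1/r_in − 1/r_out)/(4πk) per layer; series-sum.
R_aluminium shell = (1/0.215 − 1/0.2204)/(4π×230) = 3.943×10^-5 K/W
R_calcium silicate = (1/0.2204 − 1/0.2474)/(4π×0.0751) = 0.5247 K/W
R_outer film = 1/(h·4πr_o²) = 1/(6.05×4π×0.2474²) = 0.2149 K/W
R_total = 0.7396 K/W
Q = ΔT/R_total = 301/0.7396

Q ≈ 407 W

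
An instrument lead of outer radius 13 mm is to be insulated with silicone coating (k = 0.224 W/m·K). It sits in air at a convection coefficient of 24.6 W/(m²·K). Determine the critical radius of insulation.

r_cr ≈ 9.11 mm

For a cylinder r_cr = k/h = 0.224/24.6
r_cr = 9.11 mm; since the bare radius (13 mm) is above r_cr, any added insulation will reduce heat loss.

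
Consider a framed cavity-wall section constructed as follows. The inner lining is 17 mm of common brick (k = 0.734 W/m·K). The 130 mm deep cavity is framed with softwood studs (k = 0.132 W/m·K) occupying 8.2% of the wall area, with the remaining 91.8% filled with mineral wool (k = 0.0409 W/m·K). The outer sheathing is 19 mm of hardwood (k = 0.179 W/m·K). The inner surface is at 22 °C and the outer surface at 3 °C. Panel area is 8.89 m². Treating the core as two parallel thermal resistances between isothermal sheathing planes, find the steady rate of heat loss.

Q ≈ 60 W

Sheathing layers in series; stud and cavity paths in parallel between them.
R_inner = 0.017/(0.734×8.89) = 0.002605 K/W
R_stud  = 0.13/(0.132×0.082×8.89) = 1.351 K/W
R_cav   = 0.13/(0.0409×0.918×8.89) = 0.3895 K/W
1/R_core = 1/R_stud + 1/R_cav → R_core = 0.3023 K/W
R_outer = 0.019/(0.179×8.89) = 0.01194 K/W
R_total = 0.3169 K/W
Q = ΔT/R_total = 19/0.3169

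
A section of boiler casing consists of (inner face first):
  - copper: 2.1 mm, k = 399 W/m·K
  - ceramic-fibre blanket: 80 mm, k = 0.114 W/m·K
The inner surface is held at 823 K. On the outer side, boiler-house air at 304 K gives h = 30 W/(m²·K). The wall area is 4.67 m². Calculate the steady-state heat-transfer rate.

Thermal resistances in series:
R_copper = L/(kA) = 0.0021/(399×4.67) = 1.127×10^-6 K/W
R_ceramic-fibre blanket = L/(kA) = 0.08/(0.114×4.67) = 0.1503 K/W
R_outer film = 1/(h_o·A) = 1/(30×4.67) = 0.007138 K/W
R_total = 0.1574 K/W
Q = ΔT / R_total = 519 / 0.1574

Q ≈ 3300 W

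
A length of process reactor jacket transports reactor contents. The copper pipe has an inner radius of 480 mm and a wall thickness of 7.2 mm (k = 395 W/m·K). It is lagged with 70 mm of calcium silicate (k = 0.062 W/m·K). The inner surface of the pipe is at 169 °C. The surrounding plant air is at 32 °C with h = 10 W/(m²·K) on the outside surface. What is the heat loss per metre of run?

Treating each annulus and film as a series resistance:
R_copper pipe wall = ln(487.2/480)/(2π×395×1) = 5.999×10^-6 K/W
R_calcium silicate = ln(557.2/487.2)/(2π×0.062×1) = 0.3446 K/W
R_outer film = 1/(h_o·2πr_oL) = 1/(10×2π×0.5572×1) = 0.02856 K/W
R_total = 0.3732 K/W
Q = ΔT/R_total = 137/0.3732

q′ ≈ 367 W/m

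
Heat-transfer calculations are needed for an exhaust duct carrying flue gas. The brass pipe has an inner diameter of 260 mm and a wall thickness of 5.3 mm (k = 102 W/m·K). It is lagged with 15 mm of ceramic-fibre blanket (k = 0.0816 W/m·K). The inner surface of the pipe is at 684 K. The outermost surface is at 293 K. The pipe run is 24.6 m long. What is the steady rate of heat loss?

Per-layer cylindrical resistances, series-summed:
R_brass pipe wall = ln(135.3/130)/(2π×102×24.6) = 2.535×10^-6 K/W
R_ceramic-fibre blanket = ln(150.3/135.3)/(2π×0.0816×24.6) = 0.008336 K/W
R_total = 0.008339 K/W
Q = ΔT/R_total = 391/0.008339

Q ≈ 46900 W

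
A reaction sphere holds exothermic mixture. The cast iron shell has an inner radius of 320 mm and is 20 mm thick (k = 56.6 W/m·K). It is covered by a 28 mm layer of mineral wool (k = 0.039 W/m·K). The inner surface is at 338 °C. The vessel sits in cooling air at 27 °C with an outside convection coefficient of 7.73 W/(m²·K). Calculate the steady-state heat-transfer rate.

Q ≈ 584 W

For a spherical shell R = (1/r₁ − 1/r₂)/(4πk); film R = 1/(h·4πr²). In series:
R_cast iron shell = (1/0.32 − 1/0.34)/(4π×56.6) = 2.584×10^-4 K/W
R_mineral wool = (1/0.34 − 1/0.368)/(4π×0.039) = 0.4566 K/W
R_outer film = 1/(h·4πr_o²) = 1/(7.73×4π×0.368²) = 0.07602 K/W
R_total = 0.5329 K/W
Q = ΔT/R_total = 311/0.5329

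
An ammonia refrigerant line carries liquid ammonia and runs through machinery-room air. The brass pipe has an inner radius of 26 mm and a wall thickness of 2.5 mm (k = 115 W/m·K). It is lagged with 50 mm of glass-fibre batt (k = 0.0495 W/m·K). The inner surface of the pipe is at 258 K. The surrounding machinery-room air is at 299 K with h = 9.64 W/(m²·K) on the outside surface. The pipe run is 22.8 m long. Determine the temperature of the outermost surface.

For a radial system each layer contributes R = ln(r_out/r_in)/(2πkL); films add R = 1/(hA).
R_brass pipe wall = ln(28.5/26)/(2π×115×22.8) = 5.573×10^-6 K/W
R_glass-fibre batt = ln(78.5/28.5)/(2π×0.0495×22.8) = 0.1429 K/W
R_outer film = 1/(h_o·2πr_oL) = 1/(9.64×2π×0.0785×22.8) = 0.009224 K/W
R_total = 0.1521 K/W
Q = ΔT/R_total = 41/0.1521
Q = 270 W
T_interface = T_inner + Q·ΣR(inner→interface) = 258 + 270×0.1429

T ≈ 297 K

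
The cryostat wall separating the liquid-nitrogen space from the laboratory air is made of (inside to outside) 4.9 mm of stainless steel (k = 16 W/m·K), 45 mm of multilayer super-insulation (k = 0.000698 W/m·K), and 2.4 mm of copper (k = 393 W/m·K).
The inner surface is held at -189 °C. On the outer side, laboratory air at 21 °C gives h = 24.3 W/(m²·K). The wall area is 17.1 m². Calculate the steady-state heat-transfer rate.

Q ≈ 55.7 W

Treating each layer as a thermal resistance in series:
R_stainless steel = L/(kA) = 0.0049/(16×17.1) = 1.791×10^-5 K/W
R_multilayer super-insulation = L/(kA) = 0.045/(0.000698×17.1) = 3.77 K/W
R_copper = L/(kA) = 0.0024/(393×17.1) = 3.571×10^-7 K/W
R_outer film = 1/(h_o·A) = 1/(24.3×17.1) = 0.002407 K/W
R_total = 3.773 K/W
Q = ΔT / R_total = 210 / 3.773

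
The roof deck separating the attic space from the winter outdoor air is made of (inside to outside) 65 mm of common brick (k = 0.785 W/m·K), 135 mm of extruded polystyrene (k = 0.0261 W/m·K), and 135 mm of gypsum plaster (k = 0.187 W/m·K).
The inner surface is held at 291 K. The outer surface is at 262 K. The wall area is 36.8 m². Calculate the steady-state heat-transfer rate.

Q ≈ 179 W

Thermal resistances in series:
R_common brick = L/(kA) = 0.065/(0.785×36.8) = 0.00225 K/W
R_extruded polystyrene = L/(kA) = 0.135/(0.0261×36.8) = 0.1406 K/W
R_gypsum plaster = L/(kA) = 0.135/(0.187×36.8) = 0.01962 K/W
R_total = 0.1624 K/W
Q = ΔT / R_total = 29 / 0.1624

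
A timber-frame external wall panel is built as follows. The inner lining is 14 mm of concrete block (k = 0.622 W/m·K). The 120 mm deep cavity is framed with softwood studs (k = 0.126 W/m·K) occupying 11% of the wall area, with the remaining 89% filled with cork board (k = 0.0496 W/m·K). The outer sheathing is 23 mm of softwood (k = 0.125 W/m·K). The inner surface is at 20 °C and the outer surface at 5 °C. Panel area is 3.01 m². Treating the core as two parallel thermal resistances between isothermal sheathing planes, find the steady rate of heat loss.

Sheathing layers in series; stud and cavity paths in parallel between them.
R_inner = 0.014/(0.622×3.01) = 0.007478 K/W
R_stud  = 0.12/(0.126×0.11×3.01) = 2.876 K/W
R_cav   = 0.12/(0.0496×0.89×3.01) = 0.9031 K/W
1/R_core = 1/R_stud + 1/R_cav → R_core = 0.6873 K/W
R_outer = 0.023/(0.125×3.01) = 0.06113 K/W
R_total = 0.7559 K/W
Q = ΔT/R_total = 15/0.7559

Q ≈ 19.8 W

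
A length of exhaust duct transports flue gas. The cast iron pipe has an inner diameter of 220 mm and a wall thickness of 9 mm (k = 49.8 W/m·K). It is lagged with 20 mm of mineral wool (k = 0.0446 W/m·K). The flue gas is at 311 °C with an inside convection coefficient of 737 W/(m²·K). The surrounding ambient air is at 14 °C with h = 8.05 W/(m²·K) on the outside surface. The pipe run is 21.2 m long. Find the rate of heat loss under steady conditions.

Q ≈ 9010 W

Treating each annulus and film as a series resistance:
R_inner film = 1/(h_i·2πr₁L) = 1/(737×2π×0.11×21.2) = 9.26×10^-5 K/W
R_cast iron pipe wall = ln(119/110)/(2π×49.8×21.2) = 1.186×10^-5 K/W
R_mineral wool = ln(139/119)/(2π×0.0446×21.2) = 0.02615 K/W
R_outer film = 1/(h_o·2πr_oL) = 1/(8.05×2π×0.139×21.2) = 0.006709 K/W
R_total = 0.03296 K/W
Q = ΔT/R_total = 297/0.03296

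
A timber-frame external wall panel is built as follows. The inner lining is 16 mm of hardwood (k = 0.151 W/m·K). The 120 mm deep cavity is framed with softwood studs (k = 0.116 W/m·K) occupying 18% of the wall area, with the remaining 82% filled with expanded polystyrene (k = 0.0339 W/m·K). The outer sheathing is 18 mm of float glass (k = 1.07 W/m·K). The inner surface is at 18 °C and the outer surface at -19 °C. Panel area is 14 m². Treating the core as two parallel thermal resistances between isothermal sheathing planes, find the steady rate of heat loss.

Q ≈ 200 W

Sheathing layers in series; stud and cavity paths in parallel between them.
R_inner = 0.016/(0.151×14) = 0.007569 K/W
R_stud  = 0.12/(0.116×0.18×14) = 0.4105 K/W
R_cav   = 0.12/(0.0339×0.82×14) = 0.3083 K/W
1/R_core = 1/R_stud + 1/R_cav → R_core = 0.1761 K/W
R_outer = 0.018/(1.07×14) = 0.001202 K/W
R_total = 0.1849 K/W
Q = ΔT/R_total = 37/0.1849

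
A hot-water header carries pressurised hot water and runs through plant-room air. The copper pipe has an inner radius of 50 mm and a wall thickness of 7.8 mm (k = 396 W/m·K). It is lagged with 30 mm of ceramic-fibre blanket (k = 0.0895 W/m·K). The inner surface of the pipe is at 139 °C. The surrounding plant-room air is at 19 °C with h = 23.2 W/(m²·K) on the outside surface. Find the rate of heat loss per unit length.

q′ ≈ 146 W/m

Radial resistances (cylindrical: R_cond = ln(r_o/r_i)/(2πkL), R_conv = 1/(h·2πrL)):
R_copper pipe wall = ln(57.8/50)/(2π×396×1) = 5.826×10^-5 K/W
R_ceramic-fibre blanket = ln(87.8/57.8)/(2π×0.0895×1) = 0.7434 K/W
R_outer film = 1/(h_o·2πr_oL) = 1/(23.2×2π×0.0878×1) = 0.07813 K/W
R_total = 0.8216 K/W
Q = ΔT/R_total = 120/0.8216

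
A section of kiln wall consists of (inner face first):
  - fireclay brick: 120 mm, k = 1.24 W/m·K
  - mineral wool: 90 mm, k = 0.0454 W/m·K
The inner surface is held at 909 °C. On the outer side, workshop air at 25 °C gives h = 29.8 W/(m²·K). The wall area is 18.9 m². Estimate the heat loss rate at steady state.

Q ≈ 7910 W

Using the resistance-network approach (series):
R_fireclay brick = L/(kA) = 0.12/(1.24×18.9) = 0.00512 K/W
R_mineral wool = L/(kA) = 0.09/(0.0454×18.9) = 0.1049 K/W
R_outer film = 1/(h_o·A) = 1/(29.8×18.9) = 0.001776 K/W
R_total = 0.1118 K/W
Q = ΔT / R_total = 884 / 0.1118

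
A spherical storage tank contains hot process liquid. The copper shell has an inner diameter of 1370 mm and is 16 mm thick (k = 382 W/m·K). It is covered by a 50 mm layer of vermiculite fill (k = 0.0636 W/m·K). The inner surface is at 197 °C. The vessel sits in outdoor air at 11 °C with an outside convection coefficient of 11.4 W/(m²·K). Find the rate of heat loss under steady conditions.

For a spherical shell R = (1/r₁ − 1/r₂)/(4πk); film R = 1/(h·4πr²). In series:
R_copper shell = (1/0.685 − 1/0.701)/(4π×382) = 6.941×10^-6 K/W
R_vermiculite fill = (1/0.701 − 1/0.751)/(4π×0.0636) = 0.1188 K/W
R_outer film = 1/(h·4πr_o²) = 1/(11.4×4π×0.751²) = 0.01238 K/W
R_total = 0.1312 K/W
Q = ΔT/R_total = 186/0.1312

Q ≈ 1420 W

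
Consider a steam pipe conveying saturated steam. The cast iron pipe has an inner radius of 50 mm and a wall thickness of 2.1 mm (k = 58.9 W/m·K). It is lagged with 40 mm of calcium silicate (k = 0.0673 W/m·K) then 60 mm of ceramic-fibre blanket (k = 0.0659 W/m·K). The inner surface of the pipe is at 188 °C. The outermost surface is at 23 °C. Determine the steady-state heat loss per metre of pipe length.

Per-layer cylindrical resistances, series-summed:
R_cast iron pipe wall = ln(52.1/50)/(2π×58.9×1) = 1.112×10^-4 K/W
R_calcium silicate = ln(92.1/52.1)/(2π×0.0673×1) = 1.347 K/W
R_ceramic-fibre blanket = ln(152.1/92.1)/(2π×0.0659×1) = 1.212 K/W
R_total = 2.559 K/W
Q = ΔT/R_total = 165/2.559

q′ ≈ 64.5 W/m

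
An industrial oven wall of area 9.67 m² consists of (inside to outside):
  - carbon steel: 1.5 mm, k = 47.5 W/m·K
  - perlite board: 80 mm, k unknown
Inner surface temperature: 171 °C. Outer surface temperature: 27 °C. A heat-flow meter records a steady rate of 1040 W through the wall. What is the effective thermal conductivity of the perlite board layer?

Using the resistance-network approach (series):
R_carbon steel = L/(kA) = 0.0015/(47.5×9.67) = 3.266×10^-6 K/W
Sum of known resistances R_other = 3.266×10^-6 K/W
Total R = ΔT/Q = 144/1040 = 0.1385 K/W
R_perlite board = R_total − R_other = 0.1385 K/W
k = L/(R·A) = 0.08/(0.1385×9.67)

k ≈ 0.0598 W/(m·K)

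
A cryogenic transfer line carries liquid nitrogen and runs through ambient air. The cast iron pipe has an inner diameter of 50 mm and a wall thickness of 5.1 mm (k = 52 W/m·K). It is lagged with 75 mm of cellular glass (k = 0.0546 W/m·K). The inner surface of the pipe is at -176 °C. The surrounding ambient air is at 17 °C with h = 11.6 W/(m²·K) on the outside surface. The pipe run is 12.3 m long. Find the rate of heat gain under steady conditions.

Q ≈ 629 W

Per-layer cylindrical resistances, series-summed:
R_cast iron pipe wall = ln(30.1/25)/(2π×52×12.3) = 4.62×10^-5 K/W
R_cellular glass = ln(105.1/30.1)/(2π×0.0546×12.3) = 0.2963 K/W
R_outer film = 1/(h_o·2πr_oL) = 1/(11.6×2π×0.1051×12.3) = 0.01061 K/W
R_total = 0.307 K/W
Q = ΔT/R_total = 193/0.307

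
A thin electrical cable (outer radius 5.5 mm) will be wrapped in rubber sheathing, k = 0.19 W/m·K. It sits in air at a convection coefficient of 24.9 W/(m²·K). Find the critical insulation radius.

For a cylinder r_cr = k/h = 0.19/24.9
r_cr = 7.63 mm; since the bare radius (5.5 mm) is below r_cr, adding a thin layer of insulation will *increase* heat loss.

r_cr ≈ 7.63 mm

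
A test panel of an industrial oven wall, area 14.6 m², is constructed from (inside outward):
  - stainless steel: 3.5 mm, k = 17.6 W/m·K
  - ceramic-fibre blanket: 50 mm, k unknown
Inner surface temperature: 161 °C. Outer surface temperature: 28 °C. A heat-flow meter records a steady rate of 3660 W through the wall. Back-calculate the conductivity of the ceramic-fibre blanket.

Series thermal resistances:
R_stainless steel = L/(kA) = 0.0035/(17.6×14.6) = 1.362×10^-5 K/W
Sum of known resistances R_other = 1.362×10^-5 K/W
Total R = ΔT/Q = 133/3660 = 0.03634 K/W
R_ceramic-fibre blanket = R_total − R_other = 0.03633 K/W
k = L/(R·A) = 0.05/(0.03633×14.6)

k ≈ 0.0943 W/(m·K)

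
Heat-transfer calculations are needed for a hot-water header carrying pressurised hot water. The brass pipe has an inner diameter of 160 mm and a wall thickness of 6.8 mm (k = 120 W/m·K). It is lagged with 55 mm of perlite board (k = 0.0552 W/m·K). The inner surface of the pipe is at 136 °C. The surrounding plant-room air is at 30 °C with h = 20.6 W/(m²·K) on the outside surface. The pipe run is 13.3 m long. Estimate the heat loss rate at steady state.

Q ≈ 959 W

Radial resistances (cylindrical: R_cond = ln(r_o/r_i)/(2πkL), R_conv = 1/(h·2πrL)):
R_brass pipe wall = ln(86.8/80)/(2π×120×13.3) = 8.135×10^-6 K/W
R_perlite board = ln(141.8/86.8)/(2π×0.0552×13.3) = 0.1064 K/W
R_outer film = 1/(h_o·2πr_oL) = 1/(20.6×2π×0.1418×13.3) = 0.004097 K/W
R_total = 0.1105 K/W
Q = ΔT/R_total = 106/0.1105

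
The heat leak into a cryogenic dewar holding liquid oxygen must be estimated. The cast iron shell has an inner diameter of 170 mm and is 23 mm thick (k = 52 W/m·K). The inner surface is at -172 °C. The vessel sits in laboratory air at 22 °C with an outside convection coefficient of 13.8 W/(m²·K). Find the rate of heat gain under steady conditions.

Q ≈ 389 W

Each spherical layer contributes R = (1/r_i − 1/r_o)/(4πk):
R_cast iron shell = (1/0.085 − 1/0.108)/(4π×52) = 0.003834 K/W
R_outer film = 1/(h·4πr_o²) = 1/(13.8×4π×0.108²) = 0.4944 K/W
R_total = 0.4982 K/W
Q = ΔT/R_total = 194/0.4982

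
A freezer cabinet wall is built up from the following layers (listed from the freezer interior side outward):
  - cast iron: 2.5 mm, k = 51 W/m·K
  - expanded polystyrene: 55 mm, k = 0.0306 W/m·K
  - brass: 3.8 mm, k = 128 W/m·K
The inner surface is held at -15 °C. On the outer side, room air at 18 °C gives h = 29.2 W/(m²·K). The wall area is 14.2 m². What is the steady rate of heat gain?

Q ≈ 256 W

Model the wall as resistances in series:
R_cast iron = L/(kA) = 0.0025/(51×14.2) = 3.452×10^-6 K/W
R_expanded polystyrene = L/(kA) = 0.055/(0.0306×14.2) = 0.1266 K/W
R_brass = L/(kA) = 0.0038/(128×14.2) = 2.091×10^-6 K/W
R_outer film = 1/(h_o·A) = 1/(29.2×14.2) = 0.002412 K/W
R_total = 0.129 K/W
Q = ΔT / R_total = 33 / 0.129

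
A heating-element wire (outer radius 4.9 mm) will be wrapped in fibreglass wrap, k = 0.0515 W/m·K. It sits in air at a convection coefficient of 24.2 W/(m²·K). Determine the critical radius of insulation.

For a cylinder r_cr = k/h = 0.0515/24.2
r_cr = 2.13 mm; since the bare radius (4.9 mm) is above r_cr, any added insulation will reduce heat loss.

r_cr ≈ 2.13 mm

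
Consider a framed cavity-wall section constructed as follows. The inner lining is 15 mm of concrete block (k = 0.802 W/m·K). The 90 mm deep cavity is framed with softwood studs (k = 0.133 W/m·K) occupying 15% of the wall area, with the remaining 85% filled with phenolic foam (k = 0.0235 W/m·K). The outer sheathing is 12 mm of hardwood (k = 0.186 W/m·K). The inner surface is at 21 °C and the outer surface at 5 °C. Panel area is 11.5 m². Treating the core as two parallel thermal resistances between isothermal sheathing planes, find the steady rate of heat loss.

Sheathing layers in series; stud and cavity paths in parallel between them.
R_inner = 0.015/(0.802×11.5) = 0.001626 K/W
R_stud  = 0.09/(0.133×0.15×11.5) = 0.3923 K/W
R_cav   = 0.09/(0.0235×0.85×11.5) = 0.3918 K/W
1/R_core = 1/R_stud + 1/R_cav → R_core = 0.196 K/W
R_outer = 0.012/(0.186×11.5) = 0.00561 K/W
R_total = 0.2033 K/W
Q = ΔT/R_total = 16/0.2033

Q ≈ 78.7 W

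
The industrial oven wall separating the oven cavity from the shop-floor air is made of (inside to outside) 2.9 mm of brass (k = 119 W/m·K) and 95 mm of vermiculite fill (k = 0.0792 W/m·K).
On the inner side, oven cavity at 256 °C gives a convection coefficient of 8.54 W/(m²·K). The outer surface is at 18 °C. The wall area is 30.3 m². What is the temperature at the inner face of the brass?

T ≈ 235 °C

Thermal resistances in series:
R_inner film = 1/(h_i·A) = 1/(8.54×30.3) = 0.003865 K/W
R_brass = L/(kA) = 0.0029/(119×30.3) = 8.043×10^-7 K/W
R_vermiculite fill = L/(kA) = 0.095/(0.0792×30.3) = 0.03959 K/W
R_total = 0.04345 K/W;  Q = ΔT/R_total = 238/0.04345 = 5477 W
T_interface = T_inner − Q·ΣR(inner→interface) = 256 − 5480×0.003865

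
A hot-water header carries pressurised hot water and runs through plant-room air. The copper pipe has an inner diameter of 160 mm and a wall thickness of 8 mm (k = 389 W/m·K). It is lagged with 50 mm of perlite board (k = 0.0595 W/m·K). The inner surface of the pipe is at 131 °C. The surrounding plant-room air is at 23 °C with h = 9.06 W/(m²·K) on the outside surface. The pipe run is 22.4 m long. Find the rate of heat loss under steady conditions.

For a radial system each layer contributes R = ln(r_out/r_in)/(2πkL); films add R = 1/(hA).
R_copper pipe wall = ln(88/80)/(2π×389×22.4) = 1.741×10^-6 K/W
R_perlite board = ln(138/88)/(2π×0.0595×22.4) = 0.05373 K/W
R_outer film = 1/(h_o·2πr_oL) = 1/(9.06×2π×0.138×22.4) = 0.005683 K/W
R_total = 0.05941 K/W
Q = ΔT/R_total = 108/0.05941

Q ≈ 1820 W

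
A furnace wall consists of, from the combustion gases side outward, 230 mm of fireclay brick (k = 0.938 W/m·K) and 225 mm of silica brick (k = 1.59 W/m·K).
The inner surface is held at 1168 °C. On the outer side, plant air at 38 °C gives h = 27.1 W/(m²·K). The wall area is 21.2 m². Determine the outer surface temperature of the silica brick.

Treating each layer as a thermal resistance in series:
R_fireclay brick = L/(kA) = 0.23/(0.938×21.2) = 0.01157 K/W
R_silica brick = L/(kA) = 0.225/(1.59×21.2) = 0.006675 K/W
R_outer film = 1/(h_o·A) = 1/(27.1×21.2) = 0.001741 K/W
R_total = 0.01998 K/W;  Q = ΔT/R_total = 1130/0.01998 = 56550 W
T_interface = T_inner − Q·ΣR(inner→interface) = 1168 − 56600×0.01824

T ≈ 136 °C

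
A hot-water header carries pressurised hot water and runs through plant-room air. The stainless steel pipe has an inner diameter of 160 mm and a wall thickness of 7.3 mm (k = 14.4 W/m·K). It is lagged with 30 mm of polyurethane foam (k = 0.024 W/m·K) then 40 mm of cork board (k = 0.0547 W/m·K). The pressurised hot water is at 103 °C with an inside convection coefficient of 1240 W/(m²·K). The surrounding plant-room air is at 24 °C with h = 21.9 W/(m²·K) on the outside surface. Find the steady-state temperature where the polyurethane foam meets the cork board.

T ≈ 48.8 °C

For a radial system each layer contributes R = ln(r_out/r_in)/(2πkL); films add R = 1/(hA).
R_inner film = 1/(h_i·2πr₁L) = 1/(1240×2π×0.08×1) = 0.001604 K/W
R_stainless steel pipe wall = ln(87.3/80)/(2π×14.4×1) = 9.651×10^-4 K/W
R_polyurethane foam = ln(117.3/87.3)/(2π×0.024×1) = 1.959 K/W
R_cork board = ln(157.3/117.3)/(2π×0.0547×1) = 0.8537 K/W
R_outer film = 1/(h_o·2πr_oL) = 1/(21.9×2π×0.1573×1) = 0.0462 K/W
R_total = 2.861 K/W
Q = ΔT/R_total = 79/2.861
Q = 27.6 W/m
T_interface = T_inner − Q·ΣR(inner→interface) = 103 − 27.6×1.961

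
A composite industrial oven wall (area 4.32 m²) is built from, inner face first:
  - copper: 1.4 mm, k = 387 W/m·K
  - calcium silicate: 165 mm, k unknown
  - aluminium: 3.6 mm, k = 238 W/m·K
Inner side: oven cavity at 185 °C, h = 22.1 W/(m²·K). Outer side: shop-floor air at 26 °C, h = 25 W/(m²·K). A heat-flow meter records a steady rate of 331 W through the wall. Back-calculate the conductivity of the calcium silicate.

Using the resistance-network approach (series):
R_inner film = 1/(h_i·A) = 1/(22.1×4.32) = 0.01047 K/W
R_copper = L/(kA) = 0.0014/(387×4.32) = 8.374×10^-7 K/W
R_aluminium = L/(kA) = 0.0036/(238×4.32) = 3.501×10^-6 K/W
R_outer film = 1/(h_o·A) = 1/(25×4.32) = 0.009259 K/W
Sum of known resistances R_other = 0.01974 K/W
Total R = ΔT/Q = 159/331 = 0.4804 K/W
R_calcium silicate = R_total − R_other = 0.4606 K/W
k = L/(R·A) = 0.165/(0.4606×4.32)

k ≈ 0.0829 W/(m·K)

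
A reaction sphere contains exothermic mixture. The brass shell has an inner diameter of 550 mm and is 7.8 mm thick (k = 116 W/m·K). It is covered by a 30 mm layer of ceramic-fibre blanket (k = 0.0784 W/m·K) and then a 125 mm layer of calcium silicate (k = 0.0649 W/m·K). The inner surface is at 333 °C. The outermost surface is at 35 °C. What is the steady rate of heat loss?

For a spherical shell R = (1/r₁ − 1/r₂)/(4πk); film R = 1/(h·4πr²). In series:
R_brass shell = (1/0.275 − 1/0.2828)/(4π×116) = 6.88×10^-5 K/W
R_ceramic-fibre blanket = (1/0.2828 − 1/0.3128)/(4π×0.0784) = 0.3442 K/W
R_calcium silicate = (1/0.3128 − 1/0.4378)/(4π×0.0649) = 1.119 K/W
R_total = 1.464 K/W
Q = ΔT/R_total = 298/1.464

Q ≈ 204 W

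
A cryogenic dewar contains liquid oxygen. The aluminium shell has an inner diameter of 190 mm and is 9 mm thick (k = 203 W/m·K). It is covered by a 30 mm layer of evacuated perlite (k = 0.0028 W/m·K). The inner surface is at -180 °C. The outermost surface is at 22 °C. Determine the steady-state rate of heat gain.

Q ≈ 3.3 W

For a spherical shell R = (1/r₁ − 1/r₂)/(4πk); film R = 1/(h·4πr²). In series:
R_aluminium shell = (1/0.095 − 1/0.104)/(4π×203) = 3.571×10^-4 K/W
R_evacuated perlite = (1/0.104 − 1/0.134)/(4π×0.0028) = 61.18 K/W
R_total = 61.18 K/W
Q = ΔT/R_total = 202/61.18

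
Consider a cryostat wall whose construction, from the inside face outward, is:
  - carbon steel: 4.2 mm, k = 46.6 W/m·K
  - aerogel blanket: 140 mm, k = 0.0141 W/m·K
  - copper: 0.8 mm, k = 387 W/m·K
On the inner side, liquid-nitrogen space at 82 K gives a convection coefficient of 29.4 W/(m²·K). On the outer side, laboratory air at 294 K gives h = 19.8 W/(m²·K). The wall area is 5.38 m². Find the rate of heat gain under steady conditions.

Q ≈ 114 W

Series thermal resistances:
R_inner film = 1/(h_i·A) = 1/(29.4×5.38) = 0.006322 K/W
R_carbon steel = L/(kA) = 0.0042/(46.6×5.38) = 1.675×10^-5 K/W
R_aerogel blanket = L/(kA) = 0.14/(0.0141×5.38) = 1.846 K/W
R_copper = L/(kA) = 0.0008/(387×5.38) = 3.842×10^-7 K/W
R_outer film = 1/(h_o·A) = 1/(19.8×5.38) = 0.009388 K/W
R_total = 1.861 K/W
Q = ΔT / R_total = 212 / 1.861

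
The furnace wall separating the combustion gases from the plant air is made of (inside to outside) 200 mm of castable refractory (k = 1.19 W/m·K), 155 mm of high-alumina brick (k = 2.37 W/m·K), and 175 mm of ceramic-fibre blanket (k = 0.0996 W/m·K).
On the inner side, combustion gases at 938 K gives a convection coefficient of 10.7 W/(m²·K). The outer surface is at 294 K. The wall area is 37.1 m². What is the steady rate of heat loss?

Using the resistance-network approach (series):
R_inner film = 1/(h_i·A) = 1/(10.7×37.1) = 0.002519 K/W
R_castable refractory = L/(kA) = 0.2/(1.19×37.1) = 0.00453 K/W
R_high-alumina brick = L/(kA) = 0.155/(2.37×37.1) = 0.001763 K/W
R_ceramic-fibre blanket = L/(kA) = 0.175/(0.0996×37.1) = 0.04736 K/W
R_total = 0.05617 K/W
Q = ΔT / R_total = 644 / 0.05617

Q ≈ 11500 W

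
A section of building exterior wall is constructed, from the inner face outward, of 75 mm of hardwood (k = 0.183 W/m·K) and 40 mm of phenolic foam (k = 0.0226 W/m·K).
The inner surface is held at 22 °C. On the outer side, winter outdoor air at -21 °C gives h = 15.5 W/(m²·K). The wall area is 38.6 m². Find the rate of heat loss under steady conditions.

Q ≈ 740 W

Treating each layer as a thermal resistance in series:
R_hardwood = L/(kA) = 0.075/(0.183×38.6) = 0.01062 K/W
R_phenolic foam = L/(kA) = 0.04/(0.0226×38.6) = 0.04585 K/W
R_outer film = 1/(h_o·A) = 1/(15.5×38.6) = 0.001671 K/W
R_total = 0.05814 K/W
Q = ΔT / R_total = 43 / 0.05814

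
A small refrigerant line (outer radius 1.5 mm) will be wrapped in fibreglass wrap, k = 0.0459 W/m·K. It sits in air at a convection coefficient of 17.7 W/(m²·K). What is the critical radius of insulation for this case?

For a cylinder r_cr = k/h = 0.0459/17.7
r_cr = 2.59 mm; since the bare radius (1.5 mm) is below r_cr, adding a thin layer of insulation will *increase* heat loss.

r_cr ≈ 2.59 mm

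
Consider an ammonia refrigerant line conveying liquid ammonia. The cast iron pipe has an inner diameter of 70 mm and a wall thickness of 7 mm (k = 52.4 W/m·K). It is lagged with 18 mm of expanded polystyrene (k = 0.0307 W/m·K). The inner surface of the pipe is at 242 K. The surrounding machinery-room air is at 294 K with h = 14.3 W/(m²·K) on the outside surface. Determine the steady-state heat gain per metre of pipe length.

For a radial system each layer contributes R = ln(r_out/r_in)/(2πkL); films add R = 1/(hA).
R_cast iron pipe wall = ln(42/35)/(2π×52.4×1) = 5.538×10^-4 K/W
R_expanded polystyrene = ln(60/42)/(2π×0.0307×1) = 1.849 K/W
R_outer film = 1/(h_o·2πr_oL) = 1/(14.3×2π×0.06×1) = 0.1855 K/W
R_total = 2.035 K/W
Q = ΔT/R_total = 52/2.035

q′ ≈ 25.6 W/m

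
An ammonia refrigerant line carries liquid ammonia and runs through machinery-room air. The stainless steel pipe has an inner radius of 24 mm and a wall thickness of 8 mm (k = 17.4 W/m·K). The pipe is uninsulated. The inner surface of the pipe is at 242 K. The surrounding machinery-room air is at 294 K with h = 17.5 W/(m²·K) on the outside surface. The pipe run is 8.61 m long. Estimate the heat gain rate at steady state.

Radial resistances (cylindrical: R_cond = ln(r_o/r_i)/(2πkL), R_conv = 1/(h·2πrL)):
R_stainless steel pipe wall = ln(32/24)/(2π×17.4×8.61) = 3.056×10^-4 K/W
R_outer film = 1/(h_o·2πr_oL) = 1/(17.5×2π×0.032×8.61) = 0.03301 K/W
R_total = 0.03331 K/W
Q = ΔT/R_total = 52/0.03331

Q ≈ 1560 W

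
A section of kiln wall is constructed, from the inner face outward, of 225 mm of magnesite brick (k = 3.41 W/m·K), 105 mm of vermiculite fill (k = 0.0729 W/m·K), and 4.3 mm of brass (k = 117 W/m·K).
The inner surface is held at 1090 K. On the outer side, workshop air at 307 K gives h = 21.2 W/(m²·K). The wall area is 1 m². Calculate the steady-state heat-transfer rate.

Series thermal resistances:
R_magnesite brick = L/(kA) = 0.225/(3.41×1) = 0.06598 K/W
R_vermiculite fill = L/(kA) = 0.105/(0.0729×1) = 1.44 K/W
R_brass = L/(kA) = 0.0043/(117×1) = 3.675×10^-5 K/W
R_outer film = 1/(h_o·A) = 1/(21.2×1) = 0.04717 K/W
R_total = 1.554 K/W
Q = ΔT / R_total = 783 / 1.554

Q ≈ 504 W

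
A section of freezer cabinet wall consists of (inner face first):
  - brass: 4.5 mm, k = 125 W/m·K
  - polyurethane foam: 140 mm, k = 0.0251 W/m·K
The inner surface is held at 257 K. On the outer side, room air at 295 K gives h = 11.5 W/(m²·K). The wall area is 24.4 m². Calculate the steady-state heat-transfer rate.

Series thermal resistances:
R_brass = L/(kA) = 0.0045/(125×24.4) = 1.475×10^-6 K/W
R_polyurethane foam = L/(kA) = 0.14/(0.0251×24.4) = 0.2286 K/W
R_outer film = 1/(h_o·A) = 1/(11.5×24.4) = 0.003564 K/W
R_total = 0.2322 K/W
Q = ΔT / R_total = 38 / 0.2322

Q ≈ 164 W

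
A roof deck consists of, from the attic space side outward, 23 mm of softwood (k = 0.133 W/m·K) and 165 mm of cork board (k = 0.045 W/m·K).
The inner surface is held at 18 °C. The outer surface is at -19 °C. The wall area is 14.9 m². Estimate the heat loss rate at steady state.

Q ≈ 144 W

Using the resistance-network approach (series):
R_softwood = L/(kA) = 0.023/(0.133×14.9) = 0.01161 K/W
R_cork board = L/(kA) = 0.165/(0.045×14.9) = 0.2461 K/W
R_total = 0.2577 K/W
Q = ΔT / R_total = 37 / 0.2577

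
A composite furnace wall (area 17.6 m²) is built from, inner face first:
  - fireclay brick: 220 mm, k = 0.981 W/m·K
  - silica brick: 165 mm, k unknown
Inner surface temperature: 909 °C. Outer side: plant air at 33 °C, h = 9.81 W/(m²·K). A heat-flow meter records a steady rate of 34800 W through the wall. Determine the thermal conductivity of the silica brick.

Treating each layer as a thermal resistance in series:
R_fireclay brick = L/(kA) = 0.22/(0.981×17.6) = 0.01274 K/W
R_outer film = 1/(h_o·A) = 1/(9.81×17.6) = 0.005792 K/W
Sum of known resistances R_other = 0.01853 K/W
Total R = ΔT/Q = 876/34800 = 0.02517 K/W
R_silica brick = R_total − R_other = 0.006638 K/W
k = L/(R·A) = 0.165/(0.006638×17.6)

k ≈ 1.41 W/(m·K)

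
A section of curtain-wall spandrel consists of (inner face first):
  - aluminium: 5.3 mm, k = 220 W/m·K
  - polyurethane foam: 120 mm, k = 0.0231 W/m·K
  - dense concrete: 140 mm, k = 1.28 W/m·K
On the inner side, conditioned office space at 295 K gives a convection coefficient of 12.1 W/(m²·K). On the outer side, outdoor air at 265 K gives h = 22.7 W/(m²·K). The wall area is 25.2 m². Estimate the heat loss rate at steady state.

Treating each layer as a thermal resistance in series:
R_inner film = 1/(h_i·A) = 1/(12.1×25.2) = 0.00328 K/W
R_aluminium = L/(kA) = 0.0053/(220×25.2) = 9.56×10^-7 K/W
R_polyurethane foam = L/(kA) = 0.12/(0.0231×25.2) = 0.2061 K/W
R_dense concrete = L/(kA) = 0.14/(1.28×25.2) = 0.00434 K/W
R_outer film = 1/(h_o·A) = 1/(22.7×25.2) = 0.001748 K/W
R_total = 0.2155 K/W
Q = ΔT / R_total = 30 / 0.2155

Q ≈ 139 W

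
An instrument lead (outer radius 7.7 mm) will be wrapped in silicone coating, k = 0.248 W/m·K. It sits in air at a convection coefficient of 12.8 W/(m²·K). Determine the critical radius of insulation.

For a cylinder r_cr = k/h = 0.248/12.8
r_cr = 19.4 mm; since the bare radius (7.7 mm) is below r_cr, adding a thin layer of insulation will *increase* heat loss.

r_cr ≈ 19.4 mm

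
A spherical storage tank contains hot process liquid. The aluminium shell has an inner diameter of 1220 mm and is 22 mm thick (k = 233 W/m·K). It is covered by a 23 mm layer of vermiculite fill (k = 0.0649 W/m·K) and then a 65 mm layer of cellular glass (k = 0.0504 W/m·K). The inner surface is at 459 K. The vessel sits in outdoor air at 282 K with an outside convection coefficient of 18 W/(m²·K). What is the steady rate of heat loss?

Spherical conduction: R = (1/r_in − 1/r_out)/(4πk) per layer; series-sum.
R_aluminium shell = (1/0.61 − 1/0.632)/(4π×233) = 1.949×10^-5 K/W
R_vermiculite fill = (1/0.632 − 1/0.655)/(4π×0.0649) = 0.06813 K/W
R_cellular glass = (1/0.655 − 1/0.72)/(4π×0.0504) = 0.2176 K/W
R_outer film = 1/(h·4πr_o²) = 1/(18×4π×0.72²) = 0.008528 K/W
R_total = 0.2943 K/W
Q = ΔT/R_total = 177/0.2943

Q ≈ 601 W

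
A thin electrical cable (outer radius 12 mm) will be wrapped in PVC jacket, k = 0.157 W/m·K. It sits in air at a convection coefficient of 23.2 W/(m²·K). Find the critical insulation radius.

For a cylinder r_cr = k/h = 0.157/23.2
r_cr = 6.77 mm; since the bare radius (12 mm) is above r_cr, any added insulation will reduce heat loss.

r_cr ≈ 6.77 mm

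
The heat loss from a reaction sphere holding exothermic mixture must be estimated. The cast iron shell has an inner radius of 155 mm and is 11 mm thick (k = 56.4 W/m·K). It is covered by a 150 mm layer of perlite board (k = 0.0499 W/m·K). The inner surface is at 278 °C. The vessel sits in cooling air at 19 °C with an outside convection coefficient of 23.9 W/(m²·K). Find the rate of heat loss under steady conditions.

Radial (spherical) resistances in series:
R_cast iron shell = (1/0.155 − 1/0.166)/(4π×56.4) = 6.032×10^-4 K/W
R_perlite board = (1/0.166 − 1/0.316)/(4π×0.0499) = 4.56 K/W
R_outer film = 1/(h·4πr_o²) = 1/(23.9×4π×0.316²) = 0.03334 K/W
R_total = 4.594 K/W
Q = ΔT/R_total = 259/4.594

Q ≈ 56.4 W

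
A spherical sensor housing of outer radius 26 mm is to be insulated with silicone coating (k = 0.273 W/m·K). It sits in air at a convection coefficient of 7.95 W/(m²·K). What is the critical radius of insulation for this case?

For a sphere r_cr = 2k/h = 2×0.273/7.95
r_cr = 68.7 mm; since the bare radius (26 mm) is below r_cr, adding a thin layer of insulation will *increase* heat loss.

r_cr ≈ 68.7 mm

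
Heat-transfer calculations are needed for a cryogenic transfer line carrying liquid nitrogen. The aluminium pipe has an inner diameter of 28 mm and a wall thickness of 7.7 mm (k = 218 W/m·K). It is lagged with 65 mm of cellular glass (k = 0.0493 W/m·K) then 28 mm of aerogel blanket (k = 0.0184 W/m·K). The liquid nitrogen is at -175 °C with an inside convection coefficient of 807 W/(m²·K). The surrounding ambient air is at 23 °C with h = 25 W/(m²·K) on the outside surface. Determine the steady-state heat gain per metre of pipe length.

Radial resistances (cylindrical: R_cond = ln(r_o/r_i)/(2πkL), R_conv = 1/(h·2πrL)):
R_inner film = 1/(h_i·2πr₁L) = 1/(807×2π×0.014×1) = 0.01409 K/W
R_aluminium pipe wall = ln(21.7/14)/(2π×218×1) = 3.2×10^-4 K/W
R_cellular glass = ln(86.7/21.7)/(2π×0.0493×1) = 4.472 K/W
R_aerogel blanket = ln(114.7/86.7)/(2π×0.0184×1) = 2.421 K/W
R_outer film = 1/(h_o·2πr_oL) = 1/(25×2π×0.1147×1) = 0.0555 K/W
R_total = 6.962 K/W
Q = ΔT/R_total = 198/6.962

q′ ≈ 28.4 W/m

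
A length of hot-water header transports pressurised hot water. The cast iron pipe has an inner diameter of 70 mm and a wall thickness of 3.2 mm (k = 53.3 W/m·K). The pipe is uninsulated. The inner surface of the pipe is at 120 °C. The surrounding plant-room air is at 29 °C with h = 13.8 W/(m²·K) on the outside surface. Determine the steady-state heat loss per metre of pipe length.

q′ ≈ 301 W/m

For a radial system each layer contributes R = ln(r_out/r_in)/(2πkL); films add R = 1/(hA).
R_cast iron pipe wall = ln(38.2/35)/(2π×53.3×1) = 2.612×10^-4 K/W
R_outer film = 1/(h_o·2πr_oL) = 1/(13.8×2π×0.0382×1) = 0.3019 K/W
R_total = 0.3022 K/W
Q = ΔT/R_total = 91/0.3022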